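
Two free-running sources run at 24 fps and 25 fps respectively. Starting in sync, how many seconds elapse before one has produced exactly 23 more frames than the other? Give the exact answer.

23 seconds

The gap grows by |25 − 24| = 1 frame per second.
Time for a 23-frame gap: 23 ÷ (1) = 23 s.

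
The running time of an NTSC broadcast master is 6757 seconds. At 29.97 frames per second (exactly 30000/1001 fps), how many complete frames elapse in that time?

Frames = 6757 × 30000/1001 = 202710000/1001 ≈ 202507.4925.
Complete frames: 202507.

202507 frames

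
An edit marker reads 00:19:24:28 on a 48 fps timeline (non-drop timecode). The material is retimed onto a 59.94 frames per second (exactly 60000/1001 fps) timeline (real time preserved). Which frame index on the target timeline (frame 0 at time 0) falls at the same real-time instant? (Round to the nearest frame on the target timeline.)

frame 69805

Source frame index: (0×3600 + 19×60 + 24) × 48 + 28 = 55900.
Real time: 55900 / (48) = 13975/12 s.
Target frame: (13975/12) × (60000/1001) = 5375000/77 ≈ 69805.195 → 69805.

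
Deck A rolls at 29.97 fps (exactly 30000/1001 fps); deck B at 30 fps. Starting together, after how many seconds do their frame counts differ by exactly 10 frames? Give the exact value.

The gap grows by |30 − 30000/1001| = 30/1001 frames per second.
Time for a 10-frame gap: 10 ÷ (30/1001) = 1001/3 s.

1001/3 seconds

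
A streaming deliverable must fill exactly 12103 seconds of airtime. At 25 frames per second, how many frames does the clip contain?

Frames = 12103 × 25 = 302575.

302575 frames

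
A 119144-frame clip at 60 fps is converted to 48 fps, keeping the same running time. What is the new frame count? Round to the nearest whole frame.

95315 frames

Frames at target rate = 119144 × (48) / (60) = 476576/5 ≈ 95315.200.
Nearest whole frame: 95315.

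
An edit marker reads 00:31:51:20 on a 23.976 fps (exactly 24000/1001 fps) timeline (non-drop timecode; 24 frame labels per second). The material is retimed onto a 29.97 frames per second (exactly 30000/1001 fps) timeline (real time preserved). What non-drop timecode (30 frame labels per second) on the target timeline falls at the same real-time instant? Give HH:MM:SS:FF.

Source frame index: (0×3600 + 31×60 + 51) × 24 + 20 = 45884.
Real time: 45884 / (24000/1001) = 11482471/6000 s.
Target frame: (11482471/6000) × (30000/1001) = 57355.
At 30 labels/s: frame 57355 → 00:31:51:25.

00:31:51:25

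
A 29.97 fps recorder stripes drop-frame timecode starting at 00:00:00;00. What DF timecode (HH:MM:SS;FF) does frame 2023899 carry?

18:45:30;25

Ten DF minutes hold 17982 frames, so frame 2023899 lies in block 112 (frames 2013984–2031965) with 9915 frames into that block.
The block's first minute is 1800 frames and the rest 1798 each; 9915 frames reaches minute 5, so 112 × 18 + 5 × 2 = 2026 labels have been skipped so far.
Adding those back, label number 2023899 + 2026 = 2025925 at 30 labels/s is 67530 s + 25 f = 18 h 45 min 30 s frame 25, i.e. 18:45:30;25.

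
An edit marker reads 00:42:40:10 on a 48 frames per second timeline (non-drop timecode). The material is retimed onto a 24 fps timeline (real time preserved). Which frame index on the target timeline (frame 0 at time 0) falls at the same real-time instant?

frame 61445

Source frame index: (0×3600 + 42×60 + 40) × 48 + 10 = 122890.
Real time: 122890 / (48) = 61445/24 s.
Target frame: (61445/24) × (24) = 61445.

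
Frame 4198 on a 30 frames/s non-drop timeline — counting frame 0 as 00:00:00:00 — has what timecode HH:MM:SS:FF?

4198 ÷ 30 = 139 full seconds, remainder 28 frames.
139 s = 0 h 2 min 19 s.
Timecode: 00:02:19:28.

00:02:19:28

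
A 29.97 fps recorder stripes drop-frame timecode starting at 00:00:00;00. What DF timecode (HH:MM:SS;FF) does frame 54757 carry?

Ten DF minutes hold 17982 frames, so frame 54757 lies in block 3 (frames 53946–71927) with 811 frames into that block.
The block's first minute is 1800 frames and the rest 1798 each; 811 frames reaches minute 0, so 3 × 18 + 0 × 2 = 54 labels have been skipped so far.
Adding those back, label number 54757 + 54 = 54811 at 30 labels/s is 1827 s + 1 f = 0 h 30 min 27 s frame 1, i.e. 00:30:27;01.

00:30:27;01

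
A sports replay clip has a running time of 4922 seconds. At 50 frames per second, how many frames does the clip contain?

246100 frames

Frames = 4922 × 50 = 246100.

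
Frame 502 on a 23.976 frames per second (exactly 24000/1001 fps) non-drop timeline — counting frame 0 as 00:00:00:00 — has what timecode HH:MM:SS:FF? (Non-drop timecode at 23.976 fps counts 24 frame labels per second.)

00:00:20:22

502 ÷ 24 = 20 full seconds, remainder 22 frames.
20 s = 0 h 0 min 20 s.
Timecode: 00:00:20:22.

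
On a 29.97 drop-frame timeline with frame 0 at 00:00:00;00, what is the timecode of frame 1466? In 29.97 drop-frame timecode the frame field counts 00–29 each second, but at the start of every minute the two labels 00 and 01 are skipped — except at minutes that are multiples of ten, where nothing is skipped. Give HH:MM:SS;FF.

00:00:48;26

Ten DF minutes hold 17982 frames, so frame 1466 lies in block 0 (frames 0–17981) with 1466 frames into that block.
The block's first minute is 1800 frames and the rest 1798 each; 1466 frames reaches minute 0, so 0 × 18 + 0 × 2 = 0 labels have been skipped so far.
Adding those back, label number 1466 + 0 = 1466 at 30 labels/s is 48 s + 26 f = 0 h 0 min 48 s frame 26, i.e. 00:00:48;26.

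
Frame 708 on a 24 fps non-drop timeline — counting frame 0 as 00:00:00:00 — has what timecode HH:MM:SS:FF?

708 ÷ 24 = 29 full seconds, remainder 12 frames.
29 s = 0 h 0 min 29 s.
Timecode: 00:00:29:12.

00:00:29:12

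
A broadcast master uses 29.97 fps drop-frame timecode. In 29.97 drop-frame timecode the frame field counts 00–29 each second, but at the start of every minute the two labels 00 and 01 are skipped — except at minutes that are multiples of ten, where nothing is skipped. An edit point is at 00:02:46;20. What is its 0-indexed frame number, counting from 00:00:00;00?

As if non-drop at 30 labels/s: (0 × 3600 + 2 × 60 + 46) × 30 + 20 = 5000.
Minute boundaries passed: 2; those not divisible by 10: 2 − 0 = 2; dropped labels = 2 × 2 = 4.
Actual frame index = 5000 − 4 = 4996.

4996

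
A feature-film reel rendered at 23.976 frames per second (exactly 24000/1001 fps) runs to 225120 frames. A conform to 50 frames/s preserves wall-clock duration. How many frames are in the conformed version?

Target frames = source frames × (target rate / source rate) = 225120 × (50)/(24000/1001) = 225120 × 1001/480 = 469469.

469469 frames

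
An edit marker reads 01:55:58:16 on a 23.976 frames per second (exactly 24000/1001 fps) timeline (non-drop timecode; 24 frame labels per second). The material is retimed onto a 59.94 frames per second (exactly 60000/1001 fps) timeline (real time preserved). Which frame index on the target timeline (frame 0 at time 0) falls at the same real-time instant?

Source frame index: (1×3600 + 55×60 + 58) × 24 + 16 = 167008.
Real time: 167008 / (24000/1001) = 5224219/750 s.
Target frame: (5224219/750) × (60000/1001) = 417520.

frame 417520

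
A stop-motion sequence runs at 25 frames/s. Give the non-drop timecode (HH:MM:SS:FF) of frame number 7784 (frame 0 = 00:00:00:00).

7784 ÷ 25 = 311 full seconds, remainder 9 frames.
311 s = 0 h 5 min 11 s.
Timecode: 00:05:11:09.

00:05:11:09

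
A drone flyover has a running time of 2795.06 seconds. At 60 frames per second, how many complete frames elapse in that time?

Frames = 2795.06 × 60 = 838518/5 ≈ 167703.6000.
Complete frames: 167703.

167703 frames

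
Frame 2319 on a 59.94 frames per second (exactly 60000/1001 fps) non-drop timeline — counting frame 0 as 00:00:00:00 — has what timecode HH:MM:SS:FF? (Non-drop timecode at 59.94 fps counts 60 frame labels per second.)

00:00:38:39

2319 ÷ 60 = 38 full seconds, remainder 39 frames.
38 s = 0 h 0 min 38 s.
Timecode: 00:00:38:39.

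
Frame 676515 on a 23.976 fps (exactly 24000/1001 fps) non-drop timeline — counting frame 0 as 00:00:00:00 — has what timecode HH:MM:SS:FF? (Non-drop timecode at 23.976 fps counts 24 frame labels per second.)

07:49:48:03

676515 ÷ 24 = 28188 full seconds, remainder 3 frames.
28188 s = 7 h 49 min 48 s.
Timecode: 07:49:48:03.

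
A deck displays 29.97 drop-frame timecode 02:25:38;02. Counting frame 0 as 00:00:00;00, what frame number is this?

261880

Complete 10-minute blocks: 14, each 17982 frames → 251748.
Remaining 5 whole minutes in the current block: 1800 + 4 × 1798 = 8992 frames.
Within the current minute: 38 × 30 + 2 − 2 = 1140 (labels ;00/;01 skipped at this minute). Total = 251748 + 8992 + 1140 = 261880.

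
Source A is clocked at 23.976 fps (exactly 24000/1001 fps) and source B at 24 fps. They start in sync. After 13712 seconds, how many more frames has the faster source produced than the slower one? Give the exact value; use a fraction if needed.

A emits 24000/1001 × 13712 = 329088000/1001 frames; B emits 24 × 13712 = 329088.
Difference = 329088/1001 frames (≈ 328.7592); B is ahead of A.

329088/1001 frames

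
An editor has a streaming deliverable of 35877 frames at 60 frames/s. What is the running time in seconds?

Running time = 35877 / (60) = 597.95 s.

597.95 seconds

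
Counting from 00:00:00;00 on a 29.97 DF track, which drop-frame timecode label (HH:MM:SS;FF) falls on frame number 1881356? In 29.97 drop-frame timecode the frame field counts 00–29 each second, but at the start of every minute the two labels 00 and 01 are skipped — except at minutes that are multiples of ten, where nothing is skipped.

17:26:14;20

Each 10-minute DF block holds 10 × 60 × 30 − 9 × 2 = 17982 frames. 1881356 ÷ 17982 → 104 full blocks, remainder 11228.
Within the partial block the first minute is 1800 frames and each further minute 1798, so 6 further minute boundaries passed. Total skipped labels = 18 × 104 + 2 × 6 = 1884.
Non-drop label index = 1881356 + 1884 = 1883240; at 30 labels/s that is 17:26:14:20, i.e. DF 17:26:14;20.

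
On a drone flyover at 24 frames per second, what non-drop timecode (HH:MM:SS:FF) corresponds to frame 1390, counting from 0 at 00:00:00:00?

1390 ÷ 24 = 57 full seconds, remainder 22 frames.
57 s = 0 h 0 min 57 s.
Timecode: 00:00:57:22.

00:00:57:22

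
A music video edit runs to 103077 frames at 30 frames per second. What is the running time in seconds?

3435.9 seconds

Running time = 103077 / (30) = 3435.9 s.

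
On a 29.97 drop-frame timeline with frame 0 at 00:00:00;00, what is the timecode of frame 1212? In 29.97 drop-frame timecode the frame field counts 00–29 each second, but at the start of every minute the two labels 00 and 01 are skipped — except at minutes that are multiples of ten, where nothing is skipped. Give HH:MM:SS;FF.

00:00:40;12

Each 10-minute DF block holds 10 × 60 × 30 − 9 × 2 = 17982 frames. 1212 ÷ 17982 → 0 full blocks, remainder 1212.
Within the partial block the first minute is 1800 frames and each further minute 1798, so 0 further minute boundaries passed. Total skipped labels = 18 × 0 + 2 × 0 = 0.
Non-drop label index = 1212 + 0 = 1212; at 30 labels/s that is 00:00:40:12, i.e. DF 00:00:40;12.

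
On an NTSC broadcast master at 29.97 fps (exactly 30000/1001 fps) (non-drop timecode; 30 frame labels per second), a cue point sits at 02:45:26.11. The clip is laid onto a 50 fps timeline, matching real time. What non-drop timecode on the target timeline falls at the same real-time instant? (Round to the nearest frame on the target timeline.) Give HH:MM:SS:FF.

02:45:36:15

Source frame index: (2×3600 + 45×60 + 26) × 30 + 11 = 297791.
Real time: 297791 / (30000/1001) = 298088791/30000 s.
Target frame: (298088791/30000) × (50) = 298088791/600 ≈ 496814.652 → 496815.
At 50 labels/s: frame 496815 → 02:45:36:15.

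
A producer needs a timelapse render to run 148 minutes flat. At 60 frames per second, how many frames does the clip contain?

148 min = 8880 s.
Frames = 8880 × 60 = 532800.

532800 frames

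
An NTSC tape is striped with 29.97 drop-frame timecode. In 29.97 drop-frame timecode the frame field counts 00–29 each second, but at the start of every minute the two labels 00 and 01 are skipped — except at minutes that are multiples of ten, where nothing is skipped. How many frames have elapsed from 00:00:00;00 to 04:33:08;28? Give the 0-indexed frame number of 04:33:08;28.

491176

Complete 10-minute blocks: 27, each 17982 frames → 485514.
Remaining 3 whole minutes in the current block: 1800 + 2 × 1798 = 5396 frames.
Within the current minute: 8 × 30 + 28 − 2 = 266 (labels ;00/;01 skipped at this minute). Total = 485514 + 5396 + 266 = 491176.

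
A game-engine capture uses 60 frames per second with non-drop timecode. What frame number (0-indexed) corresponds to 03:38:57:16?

Total seconds to the label: (3 × 3600 + 38 × 60 + 57) = 13137.
Frame index = 13137 × 60 + 16 = 788236.

frame 788236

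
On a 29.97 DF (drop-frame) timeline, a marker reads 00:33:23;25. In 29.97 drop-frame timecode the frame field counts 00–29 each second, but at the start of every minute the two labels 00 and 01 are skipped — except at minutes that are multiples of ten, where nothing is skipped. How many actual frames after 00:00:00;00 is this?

60055

As if non-drop at 30 labels/s: (0 × 3600 + 33 × 60 + 23) × 30 + 25 = 60115.
Minute boundaries passed: 33; those not divisible by 10: 33 − 3 = 30; dropped labels = 2 × 30 = 60.
Actual frame index = 60115 − 60 = 60055.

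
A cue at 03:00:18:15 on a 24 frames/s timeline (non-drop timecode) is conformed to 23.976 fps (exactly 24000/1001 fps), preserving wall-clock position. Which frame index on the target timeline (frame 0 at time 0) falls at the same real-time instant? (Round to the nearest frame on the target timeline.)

Source frame index: (3×3600 + 0×60 + 18) × 24 + 15 = 259647.
Real time: 259647 / (24) = 86549/8 s.
Target frame: (86549/8) × (24000/1001) = 259647000/1001 ≈ 259387.612 → 259388.

frame 259388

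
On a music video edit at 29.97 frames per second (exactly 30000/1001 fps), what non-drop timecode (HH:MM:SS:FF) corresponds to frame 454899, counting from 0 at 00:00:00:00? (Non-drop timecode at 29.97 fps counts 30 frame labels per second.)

454899 ÷ 30 = 15163 full seconds, remainder 9 frames.
15163 s = 4 h 12 min 43 s.
Timecode: 04:12:43:09.

04:12:43:09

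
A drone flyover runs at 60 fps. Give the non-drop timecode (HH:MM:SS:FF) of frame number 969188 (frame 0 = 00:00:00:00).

04:29:13:08

969188 ÷ 60 = 16153 full seconds, remainder 8 frames.
16153 s = 4 h 29 min 13 s.
Timecode: 04:29:13:08.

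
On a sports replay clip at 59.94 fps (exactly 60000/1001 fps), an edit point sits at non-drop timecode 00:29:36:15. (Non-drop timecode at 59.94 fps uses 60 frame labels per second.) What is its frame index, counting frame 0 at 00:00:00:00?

Total seconds to the label: (0 × 3600 + 29 × 60 + 36) = 1776.
Frame index = 1776 × 60 + 15 = 106575.

frame 106575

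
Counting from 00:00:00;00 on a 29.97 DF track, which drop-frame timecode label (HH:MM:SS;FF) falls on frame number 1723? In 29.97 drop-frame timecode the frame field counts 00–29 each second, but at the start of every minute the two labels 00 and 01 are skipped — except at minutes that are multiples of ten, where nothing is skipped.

00:00:57;13

Ten DF minutes hold 17982 frames, so frame 1723 lies in block 0 (frames 0–17981) with 1723 frames into that block.
The block's first minute is 1800 frames and the rest 1798 each; 1723 frames reaches minute 0, so 0 × 18 + 0 × 2 = 0 labels have been skipped so far.
Adding those back, label number 1723 + 0 = 1723 at 30 labels/s is 57 s + 13 f = 0 h 0 min 57 s frame 13, i.e. 00:00:57;13.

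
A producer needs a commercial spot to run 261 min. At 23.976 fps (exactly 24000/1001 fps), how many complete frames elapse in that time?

261 min = 15660 s.
Frames = 15660 × 24000/1001 = 375840000/1001 ≈ 375464.5355.
Complete frames: 375464.

375464 frames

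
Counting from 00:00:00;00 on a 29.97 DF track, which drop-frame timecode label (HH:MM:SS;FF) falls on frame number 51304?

00:28:31;26

Ten DF minutes hold 17982 frames, so frame 51304 lies in block 2 (frames 35964–53945) with 15340 frames into that block.
The block's first minute is 1800 frames and the rest 1798 each; 15340 frames reaches minute 8, so 2 × 18 + 8 × 2 = 52 labels have been skipped so far.
Adding those back, label number 51304 + 52 = 51356 at 30 labels/s is 1711 s + 26 f = 0 h 28 min 31 s frame 26, i.e. 00:28:31;26.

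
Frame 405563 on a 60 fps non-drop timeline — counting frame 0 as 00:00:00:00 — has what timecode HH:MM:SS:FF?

405563 ÷ 60 = 6759 full seconds, remainder 23 frames.
6759 s = 1 h 52 min 39 s.
Timecode: 01:52:39:23.

01:52:39:23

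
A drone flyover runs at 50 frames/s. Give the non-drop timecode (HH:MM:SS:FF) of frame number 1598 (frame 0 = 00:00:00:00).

00:00:31:48

1598 ÷ 50 = 31 full seconds, remainder 48 frames.
31 s = 0 h 0 min 31 s.
Timecode: 00:00:31:48.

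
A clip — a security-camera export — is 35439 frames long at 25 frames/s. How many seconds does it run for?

1417.56 seconds

Running time = 35439 / (25) = 1417.56 s.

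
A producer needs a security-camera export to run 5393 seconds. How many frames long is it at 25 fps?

134825 frames

Frames = 5393 × 25 = 134825.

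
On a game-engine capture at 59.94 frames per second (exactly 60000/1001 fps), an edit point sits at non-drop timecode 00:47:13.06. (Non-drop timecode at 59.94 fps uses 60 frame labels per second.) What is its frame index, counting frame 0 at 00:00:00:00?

Total seconds to the label: (0 × 3600 + 47 × 60 + 13) = 2833.
Frame index = 2833 × 60 + 6 = 169986.

169986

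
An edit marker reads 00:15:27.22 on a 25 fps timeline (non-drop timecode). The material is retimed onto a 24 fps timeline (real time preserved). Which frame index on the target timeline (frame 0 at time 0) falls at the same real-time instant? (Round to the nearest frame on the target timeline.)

frame 22269

Source frame index: (0×3600 + 15×60 + 27) × 25 + 22 = 23197.
Real time: 23197 / (25) = 23197/25 s.
Target frame: (23197/25) × (24) = 556728/25 ≈ 22269.120 → 22269.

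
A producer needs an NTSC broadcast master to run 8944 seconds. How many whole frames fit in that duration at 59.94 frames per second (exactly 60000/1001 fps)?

Frames = 8944 × 60000/1001 = 41280000/77 ≈ 536103.8961.
Complete frames: 536103.

536103 frames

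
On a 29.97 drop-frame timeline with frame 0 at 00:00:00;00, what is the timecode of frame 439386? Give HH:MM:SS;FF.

04:04:20;26

Ten DF minutes hold 17982 frames, so frame 439386 lies in block 24 (frames 431568–449549) with 7818 frames into that block.
The block's first minute is 1800 frames and the rest 1798 each; 7818 frames reaches minute 4, so 24 × 18 + 4 × 2 = 440 labels have been skipped so far.
Adding those back, label number 439386 + 440 = 439826 at 30 labels/s is 14660 s + 26 f = 4 h 4 min 20 s frame 26, i.e. 04:04:20;26.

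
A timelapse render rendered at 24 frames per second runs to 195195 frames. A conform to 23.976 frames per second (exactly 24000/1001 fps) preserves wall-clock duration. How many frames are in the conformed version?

Target frames = source frames × (target rate / source rate) = 195195 × (24000/1001)/(24) = 195195 × 1000/1001 = 195000.

195000 frames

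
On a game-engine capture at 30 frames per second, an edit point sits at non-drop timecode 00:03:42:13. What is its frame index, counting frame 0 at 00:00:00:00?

frame 6673

Total seconds to the label: (0 × 3600 + 3 × 60 + 42) = 222.
Frame index = 222 × 30 + 13 = 6673.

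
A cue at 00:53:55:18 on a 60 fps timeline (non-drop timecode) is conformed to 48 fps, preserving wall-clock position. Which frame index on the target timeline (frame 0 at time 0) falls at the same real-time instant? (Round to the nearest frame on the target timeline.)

Source frame index: (0×3600 + 53×60 + 55) × 60 + 18 = 194118.
Real time: 194118 / (60) = 32353/10 s.
Target frame: (32353/10) × (48) = 776472/5 ≈ 155294.400 → 155294.

frame 155294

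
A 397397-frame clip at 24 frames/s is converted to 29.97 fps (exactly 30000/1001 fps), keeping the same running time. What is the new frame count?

496250 frames

Target frames = source frames × (target rate / source rate) = 397397 × (30000/1001)/(24) = 397397 × 1250/1001 = 496250.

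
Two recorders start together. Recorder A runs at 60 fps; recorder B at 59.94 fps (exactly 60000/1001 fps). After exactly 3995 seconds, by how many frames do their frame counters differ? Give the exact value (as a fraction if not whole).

A emits 60 × 3995 = 239700 frames; B emits 60000/1001 × 3995 = 239700000/1001.
Difference = 239700/1001 frames (≈ 239.4605); B is behind A.

239700/1001 frames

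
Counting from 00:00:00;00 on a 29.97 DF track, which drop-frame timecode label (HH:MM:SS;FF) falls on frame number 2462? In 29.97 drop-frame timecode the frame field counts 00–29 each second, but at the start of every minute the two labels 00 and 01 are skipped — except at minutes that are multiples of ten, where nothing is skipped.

00:01:22;04

Each 10-minute DF block holds 10 × 60 × 30 − 9 × 2 = 17982 frames. 2462 ÷ 17982 → 0 full blocks, remainder 2462.
Within the partial block the first minute is 1800 frames and each further minute 1798, so 1 further minute boundary passed. Total skipped labels = 18 × 0 + 2 × 1 = 2.
Non-drop label index = 2462 + 2 = 2464; at 30 labels/s that is 00:01:22:04, i.e. DF 00:01:22;04.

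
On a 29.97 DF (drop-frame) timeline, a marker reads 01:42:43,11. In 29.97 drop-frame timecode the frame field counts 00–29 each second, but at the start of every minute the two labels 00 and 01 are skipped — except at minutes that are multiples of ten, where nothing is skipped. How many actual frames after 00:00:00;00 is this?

184717

Complete 10-minute blocks: 10, each 17982 frames → 179820.
Remaining 2 whole minutes in the current block: 1800 + 1 × 1798 = 3598 frames.
Within the current minute: 43 × 30 + 11 − 2 = 1299 (labels ;00/;01 skipped at this minute). Total = 179820 + 3598 + 1299 = 184717.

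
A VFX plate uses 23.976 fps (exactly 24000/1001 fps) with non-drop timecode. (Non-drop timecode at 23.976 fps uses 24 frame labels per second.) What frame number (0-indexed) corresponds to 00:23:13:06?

frame 33438

Total seconds to the label: (0 × 3600 + 23 × 60 + 13) = 1393.
Frame index = 1393 × 24 + 6 = 33438.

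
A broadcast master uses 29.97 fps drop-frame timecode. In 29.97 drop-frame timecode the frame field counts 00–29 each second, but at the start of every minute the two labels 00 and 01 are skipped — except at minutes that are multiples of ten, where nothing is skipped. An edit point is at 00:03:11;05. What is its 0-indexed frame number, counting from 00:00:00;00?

5729

As if non-drop at 30 labels/s: (0 × 3600 + 3 × 60 + 11) × 30 + 5 = 5735.
Minute boundaries passed: 3; those not divisible by 10: 3 − 0 = 3; dropped labels = 2 × 3 = 6.
Actual frame index = 5735 − 6 = 5729.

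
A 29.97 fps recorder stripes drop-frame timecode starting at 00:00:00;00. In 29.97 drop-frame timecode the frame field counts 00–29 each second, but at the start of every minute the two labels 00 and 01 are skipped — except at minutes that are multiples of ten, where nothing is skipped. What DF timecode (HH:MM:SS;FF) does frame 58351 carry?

00:32:26;29

Ten DF minutes hold 17982 frames, so frame 58351 lies in block 3 (frames 53946–71927) with 4405 frames into that block.
The block's first minute is 1800 frames and the rest 1798 each; 4405 frames reaches minute 2, so 3 × 18 + 2 × 2 = 58 labels have been skipped so far.
Adding those back, label number 58351 + 58 = 58409 at 30 labels/s is 1946 s + 29 f = 0 h 32 min 26 s frame 29, i.e. 00:32:26;29.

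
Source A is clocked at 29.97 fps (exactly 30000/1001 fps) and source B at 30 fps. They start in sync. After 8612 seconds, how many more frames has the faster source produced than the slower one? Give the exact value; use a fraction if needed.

A emits 30000/1001 × 8612 = 258360000/1001 frames; B emits 30 × 8612 = 258360.
Difference = 258360/1001 frames (≈ 258.1019); B is ahead of A.

258360/1001 frames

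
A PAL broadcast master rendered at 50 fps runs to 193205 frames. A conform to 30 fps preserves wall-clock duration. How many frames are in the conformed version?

Target frames = source frames × (target rate / source rate) = 193205 × (30)/(50) = 193205 × 3/5 = 115923.

115923 frames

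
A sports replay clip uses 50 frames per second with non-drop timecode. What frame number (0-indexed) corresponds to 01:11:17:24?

Total seconds to the label: (1 × 3600 + 11 × 60 + 17) = 4277.
Frame index = 4277 × 50 + 24 = 213874.

213874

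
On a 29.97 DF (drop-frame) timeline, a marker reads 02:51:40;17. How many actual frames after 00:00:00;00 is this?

308709

As if non-drop at 30 labels/s: (2 × 3600 + 51 × 60 + 40) × 30 + 17 = 309017.
Minute boundaries passed: 171; those not divisible by 10: 171 − 17 = 154; dropped labels = 2 × 154 = 308.
Actual frame index = 309017 − 308 = 308709.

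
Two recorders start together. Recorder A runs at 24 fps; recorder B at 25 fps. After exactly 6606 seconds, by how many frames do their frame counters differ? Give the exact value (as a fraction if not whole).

6606 frames

A emits 24 × 6606 = 158544 frames; B emits 25 × 6606 = 165150.
Difference = 6606 frames; B is ahead of A.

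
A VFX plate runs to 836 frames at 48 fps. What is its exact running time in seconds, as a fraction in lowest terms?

209/12 seconds

Running time = 836 ÷ (48) = 836 × 1/48 = 209/12 s.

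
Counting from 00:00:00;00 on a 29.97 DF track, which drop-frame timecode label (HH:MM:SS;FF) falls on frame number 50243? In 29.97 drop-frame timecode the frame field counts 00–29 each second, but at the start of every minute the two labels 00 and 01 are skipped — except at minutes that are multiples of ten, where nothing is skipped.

00:27:56;13

Each 10-minute DF block holds 10 × 60 × 30 − 9 × 2 = 17982 frames. 50243 ÷ 17982 → 2 full blocks, remainder 14279.
Within the partial block the first minute is 1800 frames and each further minute 1798, so 7 further minute boundaries passed. Total skipped labels = 18 × 2 + 2 × 7 = 50.
Non-drop label index = 50243 + 50 = 50293; at 30 labels/s that is 00:27:56:13, i.e. DF 00:27:56;13.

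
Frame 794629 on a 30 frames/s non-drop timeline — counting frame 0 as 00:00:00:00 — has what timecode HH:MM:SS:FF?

07:21:27:19

794629 ÷ 30 = 26487 full seconds, remainder 19 frames.
26487 s = 7 h 21 min 27 s.
Timecode: 07:21:27:19.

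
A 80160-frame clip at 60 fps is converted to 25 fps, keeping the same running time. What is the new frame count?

33400 frames

Target frames = source frames × (target rate / source rate) = 80160 × (25)/(60) = 80160 × 5/12 = 33400.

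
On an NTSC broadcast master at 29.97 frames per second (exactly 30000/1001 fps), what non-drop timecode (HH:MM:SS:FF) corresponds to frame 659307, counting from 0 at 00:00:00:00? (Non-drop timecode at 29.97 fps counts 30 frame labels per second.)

06:06:16:27

659307 ÷ 30 = 21976 full seconds, remainder 27 frames.
21976 s = 6 h 6 min 16 s.
Timecode: 06:06:16:27.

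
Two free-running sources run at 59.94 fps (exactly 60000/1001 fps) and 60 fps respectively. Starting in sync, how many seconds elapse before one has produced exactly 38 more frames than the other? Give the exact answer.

19019/30 seconds

The gap grows by |60 − 60000/1001| = 60/1001 frames per second.
Time for a 38-frame gap: 38 ÷ (60/1001) = 19019/30 s.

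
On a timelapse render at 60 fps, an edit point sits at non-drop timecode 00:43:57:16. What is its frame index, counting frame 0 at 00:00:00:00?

Total seconds to the label: (0 × 3600 + 43 × 60 + 57) = 2637.
Frame index = 2637 × 60 + 16 = 158236.

158236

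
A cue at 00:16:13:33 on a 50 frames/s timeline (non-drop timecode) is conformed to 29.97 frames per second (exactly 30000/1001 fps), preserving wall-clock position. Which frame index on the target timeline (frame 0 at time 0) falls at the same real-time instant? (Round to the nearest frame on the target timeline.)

frame 29181

Source frame index: (0×3600 + 16×60 + 13) × 50 + 33 = 48683.
Real time: 48683 / (50) = 48683/50 s.
Target frame: (48683/50) × (30000/1001) = 29209800/1001 ≈ 29180.619 → 29181.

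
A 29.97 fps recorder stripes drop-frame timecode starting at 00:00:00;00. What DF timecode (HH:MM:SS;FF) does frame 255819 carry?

Each 10-minute DF block holds 10 × 60 × 30 − 9 × 2 = 17982 frames. 255819 ÷ 17982 → 14 full blocks, remainder 4071.
Within the partial block the first minute is 1800 frames and each further minute 1798, so 2 further minute boundaries passed. Total skipped labels = 18 × 14 + 2 × 2 = 256.
Non-drop label index = 255819 + 256 = 256075; at 30 labels/s that is 02:22:15:25, i.e. DF 02:22:15;25.

02:22:15;25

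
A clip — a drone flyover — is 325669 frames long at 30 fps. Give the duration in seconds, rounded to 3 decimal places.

10855.633 seconds

Running time = 325669 × 1/30 = 325669/30 s ≈ 10855.633 s.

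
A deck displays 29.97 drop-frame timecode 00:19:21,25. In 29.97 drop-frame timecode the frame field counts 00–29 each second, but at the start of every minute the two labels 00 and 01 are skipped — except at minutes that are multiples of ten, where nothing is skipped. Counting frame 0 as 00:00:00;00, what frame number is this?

Complete 10-minute blocks: 1, each 17982 frames → 17982.
Remaining 9 whole minutes in the current block: 1800 + 8 × 1798 = 16184 frames.
Within the current minute: 21 × 30 + 25 − 2 = 653 (labels ;00/;01 skipped at this minute). Total = 17982 + 16184 + 653 = 34819.

34819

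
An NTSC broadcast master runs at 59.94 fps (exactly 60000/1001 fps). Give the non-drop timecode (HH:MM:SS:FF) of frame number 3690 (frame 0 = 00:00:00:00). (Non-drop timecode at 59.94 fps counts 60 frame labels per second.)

00:01:01:30

3690 ÷ 60 = 61 full seconds, remainder 30 frames.
61 s = 0 h 1 min 1 s.
Timecode: 00:01:01:30.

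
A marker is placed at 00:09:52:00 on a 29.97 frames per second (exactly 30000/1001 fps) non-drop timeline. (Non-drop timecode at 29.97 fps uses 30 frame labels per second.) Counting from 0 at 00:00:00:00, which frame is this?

Total seconds to the label: (0 × 3600 + 9 × 60 + 52) = 592.
Frame index = 592 × 30 + 0 = 17760.

frame 17760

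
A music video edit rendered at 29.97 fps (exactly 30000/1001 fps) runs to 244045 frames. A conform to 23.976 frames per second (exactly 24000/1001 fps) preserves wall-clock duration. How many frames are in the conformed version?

Frames at target rate = 244045 × (24000/1001) / (30000/1001) = 195236.

195236 frames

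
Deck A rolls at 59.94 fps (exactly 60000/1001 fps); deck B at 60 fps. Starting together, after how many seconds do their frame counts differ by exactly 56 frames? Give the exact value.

The gap grows by |60 − 60000/1001| = 60/1001 frames per second.
Time for a 56-frame gap: 56 ÷ (60/1001) = 14014/15 s.

14014/15 seconds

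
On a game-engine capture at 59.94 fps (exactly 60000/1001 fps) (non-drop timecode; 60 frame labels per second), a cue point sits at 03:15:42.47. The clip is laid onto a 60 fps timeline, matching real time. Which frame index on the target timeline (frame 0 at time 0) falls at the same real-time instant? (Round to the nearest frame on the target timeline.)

frame 705272

Source frame index: (3×3600 + 15×60 + 42) × 60 + 47 = 704567.
Real time: 704567 / (60000/1001) = 705271567/60000 s.
Target frame: (705271567/60000) × (60) = 705271567/1000 ≈ 705271.567 → 705272.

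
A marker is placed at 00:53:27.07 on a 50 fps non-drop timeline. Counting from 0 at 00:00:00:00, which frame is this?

Total seconds to the label: (0 × 3600 + 53 × 60 + 27) = 3207.
Frame index = 3207 × 50 + 7 = 160357.

frame 160357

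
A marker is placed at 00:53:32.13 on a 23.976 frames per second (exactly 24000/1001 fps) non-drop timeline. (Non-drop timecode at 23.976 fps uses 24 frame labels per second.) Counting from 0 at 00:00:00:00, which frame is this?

Total seconds to the label: (0 × 3600 + 53 × 60 + 32) = 3212.
Frame index = 3212 × 24 + 13 = 77101.

frame 77101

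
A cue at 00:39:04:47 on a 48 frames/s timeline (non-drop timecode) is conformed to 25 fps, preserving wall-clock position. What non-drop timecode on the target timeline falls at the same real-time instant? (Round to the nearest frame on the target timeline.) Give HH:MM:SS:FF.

00:39:04:24

Source frame index: (0×3600 + 39×60 + 4) × 48 + 47 = 112559.
Real time: 112559 / (48) = 112559/48 s.
Target frame: (112559/48) × (25) = 2813975/48 ≈ 58624.479 → 58624.
At 25 labels/s: frame 58624 → 00:39:04:24.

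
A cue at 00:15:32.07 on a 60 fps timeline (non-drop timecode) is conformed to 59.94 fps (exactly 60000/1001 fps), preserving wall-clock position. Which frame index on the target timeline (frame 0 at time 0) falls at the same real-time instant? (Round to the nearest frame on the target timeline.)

frame 55871

Source frame index: (0×3600 + 15×60 + 32) × 60 + 7 = 55927.
Real time: 55927 / (60) = 55927/60 s.
Target frame: (55927/60) × (60000/1001) = 55927000/1001 ≈ 55871.129 → 55871.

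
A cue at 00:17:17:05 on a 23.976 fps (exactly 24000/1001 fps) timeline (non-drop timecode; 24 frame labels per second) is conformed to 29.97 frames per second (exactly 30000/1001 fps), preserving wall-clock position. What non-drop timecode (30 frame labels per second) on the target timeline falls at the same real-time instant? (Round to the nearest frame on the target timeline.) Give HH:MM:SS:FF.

Source frame index: (0×3600 + 17×60 + 17) × 24 + 5 = 24893.
Real time: 24893 / (24000/1001) = 24917893/24000 s.
Target frame: (24917893/24000) × (30000/1001) = 124465/4 ≈ 31116.250 → 31116.
At 30 labels/s: frame 31116 → 00:17:17:06.

00:17:17:06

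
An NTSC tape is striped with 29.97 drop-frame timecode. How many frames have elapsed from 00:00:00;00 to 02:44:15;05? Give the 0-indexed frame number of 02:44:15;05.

As if non-drop at 30 labels/s: (2 × 3600 + 44 × 60 + 15) × 30 + 5 = 295655.
Minute boundaries passed: 164; those not divisible by 10: 164 − 16 = 148; dropped labels = 2 × 148 = 296.
Actual frame index = 295655 − 296 = 295359.

295359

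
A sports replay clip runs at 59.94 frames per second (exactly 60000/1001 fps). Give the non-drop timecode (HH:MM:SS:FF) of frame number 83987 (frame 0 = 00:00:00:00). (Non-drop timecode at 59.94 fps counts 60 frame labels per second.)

83987 ÷ 60 = 1399 full seconds, remainder 47 frames.
1399 s = 0 h 23 min 19 s.
Timecode: 00:23:19:47.

00:23:19:47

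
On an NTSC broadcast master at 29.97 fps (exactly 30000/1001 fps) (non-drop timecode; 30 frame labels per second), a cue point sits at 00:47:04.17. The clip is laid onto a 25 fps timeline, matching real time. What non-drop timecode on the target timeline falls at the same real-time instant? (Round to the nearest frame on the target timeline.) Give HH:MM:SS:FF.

Source frame index: (0×3600 + 47×60 + 4) × 30 + 17 = 84737.
Real time: 84737 / (30000/1001) = 84821737/30000 s.
Target frame: (84821737/30000) × (25) = 84821737/1200 ≈ 70684.781 → 70685.
At 25 labels/s: frame 70685 → 00:47:07:10.

00:47:07:10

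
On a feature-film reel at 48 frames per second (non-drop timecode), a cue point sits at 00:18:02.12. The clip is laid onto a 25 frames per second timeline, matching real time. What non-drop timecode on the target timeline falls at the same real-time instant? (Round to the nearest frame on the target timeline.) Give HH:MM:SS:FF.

Source frame index: (0×3600 + 18×60 + 2) × 48 + 12 = 51948.
Real time: 51948 / (48) = 4329/4 s.
Target frame: (4329/4) × (25) = 108225/4 ≈ 27056.250 → 27056.
At 25 labels/s: frame 27056 → 00:18:02:06.

00:18:02:06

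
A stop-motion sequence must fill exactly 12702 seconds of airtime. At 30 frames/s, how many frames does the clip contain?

Frames = 12702 × 30 = 381060.

381060 frames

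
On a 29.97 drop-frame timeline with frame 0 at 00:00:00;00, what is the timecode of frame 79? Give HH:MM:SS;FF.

Ten DF minutes hold 17982 frames, so frame 79 lies in block 0 (frames 0–17981) with 79 frames into that block.
The block's first minute is 1800 frames and the rest 1798 each; 79 frames reaches minute 0, so 0 × 18 + 0 × 2 = 0 labels have been skipped so far.
Adding those back, label number 79 + 0 = 79 at 30 labels/s is 2 s + 19 f = 0 h 0 min 2 s frame 19, i.e. 00:00:02;19.

00:00:02;19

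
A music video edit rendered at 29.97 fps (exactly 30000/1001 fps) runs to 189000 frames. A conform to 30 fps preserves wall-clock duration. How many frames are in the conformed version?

Target frames = source frames × (target rate / source rate) = 189000 × (30)/(30000/1001) = 189000 × 1001/1000 = 189189.

189189 frames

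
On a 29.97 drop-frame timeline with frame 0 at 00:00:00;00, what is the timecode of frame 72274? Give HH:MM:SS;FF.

00:40:11;16

Each 10-minute DF block holds 10 × 60 × 30 − 9 × 2 = 17982 frames. 72274 ÷ 17982 → 4 full blocks, remainder 346.
Within the partial block the first minute is 1800 frames and each further minute 1798, so 0 further minute boundaries passed. Total skipped labels = 18 × 4 + 2 × 0 = 72.
Non-drop label index = 72274 + 72 = 72346; at 30 labels/s that is 00:40:11:16, i.e. DF 00:40:11;16.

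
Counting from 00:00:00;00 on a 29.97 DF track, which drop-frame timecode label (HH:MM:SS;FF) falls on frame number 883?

Ten DF minutes hold 17982 frames, so frame 883 lies in block 0 (frames 0–17981) with 883 frames into that block.
The block's first minute is 1800 frames and the rest 1798 each; 883 frames reaches minute 0, so 0 × 18 + 0 × 2 = 0 labels have been skipped so far.
Adding those back, label number 883 + 0 = 883 at 30 labels/s is 29 s + 13 f = 0 h 0 min 29 s frame 13, i.e. 00:00:29;13.

00:00:29;13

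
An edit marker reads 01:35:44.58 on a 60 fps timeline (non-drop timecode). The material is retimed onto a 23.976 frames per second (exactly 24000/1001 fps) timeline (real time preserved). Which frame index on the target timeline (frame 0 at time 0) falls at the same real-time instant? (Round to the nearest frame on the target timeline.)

Source frame index: (1×3600 + 35×60 + 44) × 60 + 58 = 344698.
Real time: 344698 / (60) = 172349/30 s.
Target frame: (172349/30) × (24000/1001) = 137879200/1001 ≈ 137741.459 → 137741.

frame 137741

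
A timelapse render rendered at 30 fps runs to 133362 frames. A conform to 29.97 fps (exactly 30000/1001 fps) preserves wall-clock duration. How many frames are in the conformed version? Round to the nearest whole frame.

Frames at target rate = 133362 × (30000/1001) / (30) = 133362000/1001 ≈ 133228.771.
Nearest whole frame: 133229.

133229 frames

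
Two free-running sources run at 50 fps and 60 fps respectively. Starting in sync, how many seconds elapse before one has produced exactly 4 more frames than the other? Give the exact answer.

The gap grows by |60 − 50| = 10 frames per second.
Time for a 4-frame gap: 4 ÷ (10) = 0.4 s.

0.4 seconds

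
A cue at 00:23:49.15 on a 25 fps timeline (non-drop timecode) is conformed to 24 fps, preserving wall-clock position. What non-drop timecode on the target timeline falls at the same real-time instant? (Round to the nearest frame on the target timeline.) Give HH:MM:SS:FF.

00:23:49:14

Source frame index: (0×3600 + 23×60 + 49) × 25 + 15 = 35740.
Real time: 35740 / (25) = 7148/5 s.
Target frame: (7148/5) × (24) = 171552/5 ≈ 34310.400 → 34310.
At 24 labels/s: frame 34310 → 00:23:49:14.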